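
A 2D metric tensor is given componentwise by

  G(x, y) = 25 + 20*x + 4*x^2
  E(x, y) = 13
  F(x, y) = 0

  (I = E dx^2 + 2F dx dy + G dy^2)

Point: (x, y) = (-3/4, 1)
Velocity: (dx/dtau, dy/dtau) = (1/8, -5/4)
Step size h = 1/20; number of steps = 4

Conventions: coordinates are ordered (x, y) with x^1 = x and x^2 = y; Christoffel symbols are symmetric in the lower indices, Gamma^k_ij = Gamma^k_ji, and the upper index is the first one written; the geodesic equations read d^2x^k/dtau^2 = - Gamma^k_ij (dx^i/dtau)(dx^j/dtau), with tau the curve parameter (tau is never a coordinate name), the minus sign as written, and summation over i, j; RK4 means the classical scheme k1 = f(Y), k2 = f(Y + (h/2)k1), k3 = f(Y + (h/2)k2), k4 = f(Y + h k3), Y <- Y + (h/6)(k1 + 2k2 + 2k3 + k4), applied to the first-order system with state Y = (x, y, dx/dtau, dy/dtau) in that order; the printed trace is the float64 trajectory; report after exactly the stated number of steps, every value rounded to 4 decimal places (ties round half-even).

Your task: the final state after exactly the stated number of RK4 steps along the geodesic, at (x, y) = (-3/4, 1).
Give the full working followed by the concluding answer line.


f(Y) = (dx/dtau, dy/dtau, -Gamma^x_ij Y'^i Y'^j, -Gamma^y_ij Y'^i Y'^j) with the Gammas evaluated at the stage position; h = 0.050000; intermediate values shown to 6 dp
step 0: x = -0.7500, y = 1.0000, dx/dtau = 0.1250, dy/dtau = -1.2500
step 1:
  k1: at (x, y) = (-0.750000, 1.000000), (dx/dtau, dy/dtau) = (0.125000, -1.250000); Gamma_xxx = 0.000000, Gamma_xxy = 0.000000, Gamma_xyy = -0.538462, Gamma_yxx = 0.000000, Gamma_yxy = 0.571429, Gamma_yyy = 0.000000; k1 = (0.125000, -1.250000, 0.841346, 0.178571)
  k2: at (x, y) = (-0.746875, 0.968750), (dx/dtau, dy/dtau) = (0.146034, -1.245536); Gamma_xxx = 0.000000, Gamma_xxy = 0.000000, Gamma_xyy = -0.539423, Gamma_yxx = 0.000000, Gamma_yxy = 0.570410, Gamma_yyy = 0.000000; k2 = (0.146034, -1.245536, 0.836839, 0.207504)
  k3: at (x, y) = (-0.746349, 0.968862), (dx/dtau, dy/dtau) = (0.145921, -1.244812); Gamma_xxx = 0.000000, Gamma_xxy = 0.000000, Gamma_xyy = -0.539585, Gamma_yxx = 0.000000, Gamma_yxy = 0.570239, Gamma_yyy = 0.000000; k3 = (0.145921, -1.244812, 0.836118, 0.207161)
  k4: at (x, y) = (-0.742704, 0.937759), (dx/dtau, dy/dtau) = (0.166806, -1.239642); Gamma_xxx = 0.000000, Gamma_xxy = 0.000000, Gamma_xyy = -0.540706, Gamma_yxx = 0.000000, Gamma_yxy = 0.569056, Gamma_yyy = 0.000000; k4 = (0.166806, -1.239642, 0.830910, 0.235338)
  Y <- Y + (h/6)(k1 + 2k2 + 2k3 + k4): x = -0.7427, y = 0.9377, dx/dtau = 0.1668, dy/dtau = -1.2396
step 2:
  k1: at (x, y) = (-0.742702, 0.937747), (dx/dtau, dy/dtau) = (0.166818, -1.239640); Gamma_xxx = 0.000000, Gamma_xxy = 0.000000, Gamma_xyy = -0.540707, Gamma_yxx = 0.000000, Gamma_yxy = 0.569056, Gamma_yyy = 0.000000; k1 = (0.166818, -1.239640, 0.830908, 0.235355)
  k2: at (x, y) = (-0.738532, 0.906756), (dx/dtau, dy/dtau) = (0.187591, -1.233756); Gamma_xxx = 0.000000, Gamma_xxy = 0.000000, Gamma_xyy = -0.541990, Gamma_yxx = 0.000000, Gamma_yxy = 0.567708, Gamma_yyy = 0.000000; k2 = (0.187591, -1.233756, 0.824992, 0.262782)
  k3: at (x, y) = (-0.738013, 0.906903), (dx/dtau, dy/dtau) = (0.187443, -1.233070); Gamma_xxx = 0.000000, Gamma_xxy = 0.000000, Gamma_xyy = -0.542150, Gamma_yxx = 0.000000, Gamma_yxy = 0.567541, Gamma_yyy = 0.000000; k3 = (0.187443, -1.233070, 0.824318, 0.262352)
  k4: at (x, y) = (-0.733330, 0.876094), (dx/dtau, dy/dtau) = (0.208034, -1.226522); Gamma_xxx = 0.000000, Gamma_xxy = 0.000000, Gamma_xyy = -0.543591, Gamma_yxx = 0.000000, Gamma_yxy = 0.566037, Gamma_yyy = 0.000000; k4 = (0.208034, -1.226522, 0.817754, 0.288858)
  Y <- Y + (h/6)(k1 + 2k2 + 2k3 + k4): x = -0.7333, y = 0.8761, dx/dtau = 0.2080, dy/dtau = -1.2265
step 3:
  k1: at (x, y) = (-0.733328, 0.876082), (dx/dtau, dy/dtau) = (0.208045, -1.226519); Gamma_xxx = 0.000000, Gamma_xxy = 0.000000, Gamma_xyy = -0.543591, Gamma_yxx = 0.000000, Gamma_yxy = 0.566036, Gamma_yyy = 0.000000; k1 = (0.208045, -1.226519, 0.817751, 0.288873)
  k2: at (x, y) = (-0.728127, 0.845419), (dx/dtau, dy/dtau) = (0.228489, -1.219297); Gamma_xxx = 0.000000, Gamma_xxy = 0.000000, Gamma_xyy = -0.545192, Gamma_yxx = 0.000000, Gamma_yxy = 0.564375, Gamma_yyy = 0.000000; k2 = (0.228489, -1.219297, 0.810529, 0.314465)
  k3: at (x, y) = (-0.727616, 0.845600), (dx/dtau, dy/dtau) = (0.228309, -1.218657); Gamma_xxx = 0.000000, Gamma_xxy = 0.000000, Gamma_xyy = -0.545349, Gamma_yxx = 0.000000, Gamma_yxy = 0.564212, Gamma_yyy = 0.000000; k3 = (0.228309, -1.218657, 0.809912, 0.313961)
  k4: at (x, y) = (-0.721913, 0.815149), (dx/dtau, dy/dtau) = (0.248541, -1.210821); Gamma_xxx = 0.000000, Gamma_xxy = 0.000000, Gamma_xyy = -0.547104, Gamma_yxx = 0.000000, Gamma_yxy = 0.562402, Gamma_yyy = 0.000000; k4 = (0.248541, -1.210821, 0.802102, 0.338497)
  Y <- Y + (h/6)(k1 + 2k2 + 2k3 + k4): x = -0.7219, y = 0.8151, dx/dtau = 0.2486, dy/dtau = -1.2108
step 4:
  k1: at (x, y) = (-0.721910, 0.815138), (dx/dtau, dy/dtau) = (0.248552, -1.210817); Gamma_xxx = 0.000000, Gamma_xxy = 0.000000, Gamma_xyy = -0.547105, Gamma_yxx = 0.000000, Gamma_yxy = 0.562401, Gamma_yyy = 0.000000; k1 = (0.248552, -1.210817, 0.802098, 0.338510)
  k2: at (x, y) = (-0.715696, 0.784868), (dx/dtau, dy/dtau) = (0.268604, -1.202354); Gamma_xxx = 0.000000, Gamma_xxy = 0.000000, Gamma_xyy = -0.549017, Gamma_yxx = 0.000000, Gamma_yxy = 0.560443, Gamma_yyy = 0.000000; k2 = (0.268604, -1.202354, 0.793689, 0.361998)
  k3: at (x, y) = (-0.715195, 0.785079), (dx/dtau, dy/dtau) = (0.268394, -1.201767); Gamma_xxx = 0.000000, Gamma_xxy = 0.000000, Gamma_xyy = -0.549171, Gamma_yxx = 0.000000, Gamma_yxy = 0.560285, Gamma_yyy = 0.000000; k3 = (0.268394, -1.201767, 0.793137, 0.361436)
  k4: at (x, y) = (-0.708490, 0.755050), (dx/dtau, dy/dtau) = (0.288208, -1.192745); Gamma_xxx = 0.000000, Gamma_xxy = 0.000000, Gamma_xyy = -0.551234, Gamma_yxx = 0.000000, Gamma_yxy = 0.558188, Gamma_yyy = 0.000000; k4 = (0.288208, -1.192745, 0.784208, 0.383765)
  Y <- Y + (h/6)(k1 + 2k2 + 2k3 + k4): x = -0.7085, y = 0.7550, dx/dtau = 0.2882, dy/dtau = -1.1927

Answer: x = -0.7085, y = 0.7550, dx/dtau = 0.2882, dy/dtau = -1.1927


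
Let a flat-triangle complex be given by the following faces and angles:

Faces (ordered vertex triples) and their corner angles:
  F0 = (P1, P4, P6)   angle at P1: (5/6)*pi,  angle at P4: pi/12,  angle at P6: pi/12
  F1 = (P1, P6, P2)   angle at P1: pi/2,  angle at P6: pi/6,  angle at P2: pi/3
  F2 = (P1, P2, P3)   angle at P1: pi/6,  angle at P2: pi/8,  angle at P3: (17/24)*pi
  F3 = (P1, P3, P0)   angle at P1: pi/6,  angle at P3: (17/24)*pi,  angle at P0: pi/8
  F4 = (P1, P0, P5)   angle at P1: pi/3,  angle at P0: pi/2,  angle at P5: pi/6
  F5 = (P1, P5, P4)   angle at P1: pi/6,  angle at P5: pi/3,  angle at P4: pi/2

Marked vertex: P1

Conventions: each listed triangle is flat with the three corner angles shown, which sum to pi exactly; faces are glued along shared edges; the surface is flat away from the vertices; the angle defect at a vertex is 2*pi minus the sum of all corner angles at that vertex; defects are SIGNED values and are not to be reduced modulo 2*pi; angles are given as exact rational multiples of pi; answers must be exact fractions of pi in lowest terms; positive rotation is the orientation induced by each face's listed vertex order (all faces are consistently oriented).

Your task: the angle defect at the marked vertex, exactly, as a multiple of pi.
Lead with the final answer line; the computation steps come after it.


Answer: defect(P1) = -pi/6

Sum of corner angles at P1: (13/6)*pi
defect = 2*pi - (13/6)*pi


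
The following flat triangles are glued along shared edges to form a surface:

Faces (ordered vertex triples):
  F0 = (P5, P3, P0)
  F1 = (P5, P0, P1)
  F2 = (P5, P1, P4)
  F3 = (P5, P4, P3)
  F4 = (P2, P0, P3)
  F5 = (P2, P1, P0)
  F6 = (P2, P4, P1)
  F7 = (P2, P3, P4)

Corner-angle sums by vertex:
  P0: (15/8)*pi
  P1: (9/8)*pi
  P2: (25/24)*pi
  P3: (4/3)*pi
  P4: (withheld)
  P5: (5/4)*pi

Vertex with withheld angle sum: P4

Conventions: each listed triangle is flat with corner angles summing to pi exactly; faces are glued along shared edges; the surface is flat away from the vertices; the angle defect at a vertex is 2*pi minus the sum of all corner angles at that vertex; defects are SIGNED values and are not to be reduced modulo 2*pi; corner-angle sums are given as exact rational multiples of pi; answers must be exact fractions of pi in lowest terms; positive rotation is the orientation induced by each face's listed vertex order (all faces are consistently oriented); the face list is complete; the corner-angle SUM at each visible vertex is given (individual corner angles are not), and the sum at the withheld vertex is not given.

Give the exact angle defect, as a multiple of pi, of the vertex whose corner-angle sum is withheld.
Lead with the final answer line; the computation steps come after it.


Answer: defect(P4) = (5/8)*pi

V = 6, E = 12, F = 8; chi = V - E + F = 2
Gauss-Bonnet: total defect = 2*pi*chi = 4*pi; visible defects sum to (27/8)*pi


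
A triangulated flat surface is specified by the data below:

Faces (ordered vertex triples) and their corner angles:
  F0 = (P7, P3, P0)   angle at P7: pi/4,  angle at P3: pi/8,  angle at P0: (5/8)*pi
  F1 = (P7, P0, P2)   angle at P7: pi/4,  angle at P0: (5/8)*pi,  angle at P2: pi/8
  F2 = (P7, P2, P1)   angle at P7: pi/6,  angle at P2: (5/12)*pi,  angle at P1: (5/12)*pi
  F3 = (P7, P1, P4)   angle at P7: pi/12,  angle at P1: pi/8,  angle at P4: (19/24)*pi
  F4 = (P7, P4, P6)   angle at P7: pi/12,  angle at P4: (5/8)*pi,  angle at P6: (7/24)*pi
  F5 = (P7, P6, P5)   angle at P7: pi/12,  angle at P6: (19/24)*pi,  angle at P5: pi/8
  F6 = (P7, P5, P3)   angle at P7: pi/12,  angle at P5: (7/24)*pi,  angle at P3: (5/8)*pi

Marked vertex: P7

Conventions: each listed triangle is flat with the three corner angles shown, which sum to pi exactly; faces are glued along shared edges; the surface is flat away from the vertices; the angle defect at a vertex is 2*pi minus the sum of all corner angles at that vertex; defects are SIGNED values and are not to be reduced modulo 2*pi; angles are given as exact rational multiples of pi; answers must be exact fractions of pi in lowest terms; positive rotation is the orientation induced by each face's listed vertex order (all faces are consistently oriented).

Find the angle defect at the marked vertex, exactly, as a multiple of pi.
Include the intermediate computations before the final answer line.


Sum of corner angles at P7: pi
defect = 2*pi - pi

Answer: defect(P7) = pi


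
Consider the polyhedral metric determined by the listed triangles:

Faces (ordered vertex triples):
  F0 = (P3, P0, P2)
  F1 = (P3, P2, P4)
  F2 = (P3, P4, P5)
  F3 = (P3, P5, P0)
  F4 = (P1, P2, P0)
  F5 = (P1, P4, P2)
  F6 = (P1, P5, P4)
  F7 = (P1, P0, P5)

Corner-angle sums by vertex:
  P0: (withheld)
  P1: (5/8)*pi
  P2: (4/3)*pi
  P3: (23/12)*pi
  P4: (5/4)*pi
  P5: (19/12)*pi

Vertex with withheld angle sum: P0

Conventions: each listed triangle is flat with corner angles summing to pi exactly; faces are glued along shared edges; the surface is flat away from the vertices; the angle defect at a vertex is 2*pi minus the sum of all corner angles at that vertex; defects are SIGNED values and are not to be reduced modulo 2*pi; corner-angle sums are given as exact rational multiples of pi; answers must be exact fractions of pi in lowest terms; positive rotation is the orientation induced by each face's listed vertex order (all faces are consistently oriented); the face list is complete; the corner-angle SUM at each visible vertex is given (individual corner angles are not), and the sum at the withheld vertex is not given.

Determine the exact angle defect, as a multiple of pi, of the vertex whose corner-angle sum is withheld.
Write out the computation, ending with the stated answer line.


V = 6, E = 12, F = 8; chi = V - E + F = 2
Gauss-Bonnet: total defect = 2*pi*chi = 4*pi; visible defects sum to (79/24)*pi

Answer: defect(P0) = (17/24)*pi


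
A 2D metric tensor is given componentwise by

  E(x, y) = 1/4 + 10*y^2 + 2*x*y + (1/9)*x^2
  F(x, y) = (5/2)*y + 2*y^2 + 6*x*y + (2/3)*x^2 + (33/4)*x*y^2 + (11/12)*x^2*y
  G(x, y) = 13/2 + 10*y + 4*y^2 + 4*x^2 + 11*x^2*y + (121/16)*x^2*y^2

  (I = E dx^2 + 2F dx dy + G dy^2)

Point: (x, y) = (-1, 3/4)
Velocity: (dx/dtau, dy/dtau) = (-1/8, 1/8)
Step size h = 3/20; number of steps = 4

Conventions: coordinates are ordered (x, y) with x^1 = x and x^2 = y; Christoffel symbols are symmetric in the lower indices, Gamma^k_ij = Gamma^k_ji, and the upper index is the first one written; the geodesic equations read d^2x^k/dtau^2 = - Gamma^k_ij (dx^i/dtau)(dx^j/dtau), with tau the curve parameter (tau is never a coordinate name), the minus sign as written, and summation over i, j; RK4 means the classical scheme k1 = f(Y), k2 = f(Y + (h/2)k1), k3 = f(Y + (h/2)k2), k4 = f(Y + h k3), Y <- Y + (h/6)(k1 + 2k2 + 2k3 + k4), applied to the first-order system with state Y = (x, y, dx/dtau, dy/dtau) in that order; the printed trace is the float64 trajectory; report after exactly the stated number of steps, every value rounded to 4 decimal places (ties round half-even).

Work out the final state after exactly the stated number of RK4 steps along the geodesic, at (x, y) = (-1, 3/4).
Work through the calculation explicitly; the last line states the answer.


f(Y) = (dx/dtau, dy/dtau, -Gamma^x_ij Y'^i Y'^j, -Gamma^y_ij Y'^i Y'^j) with the Gammas evaluated at the stage position; h = 0.150000; intermediate values shown to 6 dp
step 0: x = -1.0000, y = 0.7500, dx/dtau = -0.1250, dy/dtau = 0.1250
step 1:
  k1: at (x, y) = (-1.000000, 0.750000), (dx/dtau, dy/dtau) = (-0.125000, 0.125000); Gamma_xxx = 0.166109, Gamma_xxy = 1.079641, Gamma_xyy = 1.940301, Gamma_yxx = 0.022207, Gamma_yxy = -0.346104, Gamma_yyy = 0.868875; k1 = (-0.125000, 0.125000, 0.000826, -0.024739)
  k2: at (x, y) = (-1.009375, 0.759375), (dx/dtau, dy/dtau) = (-0.124938, 0.123145); Gamma_xxx = 0.166810, Gamma_xxy = 1.057055, Gamma_xyy = 1.950832, Gamma_yxx = 0.024101, Gamma_yxy = -0.347807, Gamma_yyy = 0.872579; k2 = (-0.124938, 0.123145, 0.000339, -0.024311)
  k3: at (x, y) = (-1.009370, 0.759236), (dx/dtau, dy/dtau) = (-0.124975, 0.123177); Gamma_xxx = 0.166801, Gamma_xxy = 1.057331, Gamma_xyy = 1.950992, Gamma_yxx = 0.024067, Gamma_yxy = -0.347782, Gamma_yyy = 0.872596; k3 = (-0.124975, 0.123177, 0.000346, -0.024323)
  k4: at (x, y) = (-1.018746, 0.768477), (dx/dtau, dy/dtau) = (-0.124948, 0.121352); Gamma_xxx = 0.167552, Gamma_xxy = 1.035314, Gamma_xyy = 1.962180, Gamma_yxx = 0.025912, Gamma_yxy = -0.349484, Gamma_yyy = 0.876376; k4 = (-0.124948, 0.121352, -0.000115, -0.023908)
  Y <- Y + (h/6)(k1 + 2k2 + 2k3 + k4): x = -1.0187, y = 0.7685, dx/dtau = -0.1249, dy/dtau = 0.1214
step 2:
  k1: at (x, y) = (-1.018744, 0.768475), (dx/dtau, dy/dtau) = (-0.124948, 0.121352); Gamma_xxx = 0.167552, Gamma_xxy = 1.035318, Gamma_xyy = 1.962178, Gamma_yxx = 0.025912, Gamma_yxy = -0.349484, Gamma_yyy = 0.876375; k1 = (-0.124948, 0.121352, -0.000115, -0.023909)
  k2: at (x, y) = (-1.028115, 0.777576), (dx/dtau, dy/dtau) = (-0.124957, 0.119559); Gamma_xxx = 0.168347, Gamma_xxy = 1.013862, Gamma_xyy = 1.973995, Gamma_yxx = 0.027706, Gamma_yxy = -0.351181, Gamma_yyy = 0.880228; k2 = (-0.124957, 0.119559, -0.000552, -0.023508)
  k3: at (x, y) = (-1.028116, 0.777442), (dx/dtau, dy/dtau) = (-0.124989, 0.119589); Gamma_xxx = 0.168337, Gamma_xxy = 1.014117, Gamma_xyy = 1.974154, Gamma_yxx = 0.027673, Gamma_yxy = -0.351157, Gamma_yyy = 0.880245; k3 = (-0.124989, 0.119589, -0.000547, -0.023519)
  k4: at (x, y) = (-1.037493, 0.786413), (dx/dtau, dy/dtau) = (-0.125030, 0.117824); Gamma_xxx = 0.169173, Gamma_xxy = 0.993172, Gamma_xyy = 1.986585, Gamma_yxx = 0.029419, Gamma_yxy = -0.352849, Gamma_yyy = 0.884172; k4 = (-0.125030, 0.117824, -0.000962, -0.023130)
  Y <- Y + (h/6)(k1 + 2k2 + 2k3 + k4): x = -1.0375, y = 0.7864, dx/dtau = -0.1250, dy/dtau = 0.1178
step 3:
  k1: at (x, y) = (-1.037491, 0.786412), (dx/dtau, dy/dtau) = (-0.125030, 0.117825); Gamma_xxx = 0.169173, Gamma_xxy = 0.993176, Gamma_xyy = 1.986583, Gamma_yxx = 0.029419, Gamma_yxy = -0.352849, Gamma_yyy = 0.884171; k1 = (-0.125030, 0.117825, -0.000962, -0.023131)
  k2: at (x, y) = (-1.046868, 0.795249), (dx/dtau, dy/dtau) = (-0.125102, 0.116090); Gamma_xxx = 0.170047, Gamma_xxy = 0.972736, Gamma_xyy = 1.999601, Gamma_yxx = 0.031115, Gamma_yxy = -0.354534, Gamma_yyy = 0.888168; k2 = (-0.125102, 0.116090, -0.001355, -0.022755)
  k3: at (x, y) = (-1.046874, 0.795118), (dx/dtau, dy/dtau) = (-0.125131, 0.116118); Gamma_xxx = 0.170036, Gamma_xxy = 0.972972, Gamma_xyy = 1.999760, Gamma_yxx = 0.031084, Gamma_yxy = -0.354509, Gamma_yyy = 0.888186; k3 = (-0.125131, 0.116118, -0.001351, -0.022765)
  k4: at (x, y) = (-1.056261, 0.803829), (dx/dtau, dy/dtau) = (-0.125232, 0.114410); Gamma_xxx = 0.170944, Gamma_xxy = 0.952993, Gamma_xyy = 2.013356, Gamma_yxx = 0.032733, Gamma_yxy = -0.356187, Gamma_yyy = 0.892255; k4 = (-0.125232, 0.114410, -0.001726, -0.022399)
  Y <- Y + (h/6)(k1 + 2k2 + 2k3 + k4): x = -1.0563, y = 0.8038, dx/dtau = -0.1252, dy/dtau = 0.1144
step 4:
  k1: at (x, y) = (-1.056259, 0.803828), (dx/dtau, dy/dtau) = (-0.125232, 0.114411); Gamma_xxx = 0.170944, Gamma_xxy = 0.952996, Gamma_xyy = 2.013354, Gamma_yxx = 0.032732, Gamma_yxy = -0.356187, Gamma_yyy = 0.892255; k1 = (-0.125232, 0.114411, -0.001726, -0.022400)
  k2: at (x, y) = (-1.065652, 0.812409), (dx/dtau, dy/dtau) = (-0.125362, 0.112731); Gamma_xxx = 0.171883, Gamma_xxy = 0.933472, Gamma_xyy = 2.027504, Gamma_yxx = 0.034334, Gamma_yxy = -0.357855, Gamma_yyy = 0.896393; k2 = (-0.125362, 0.112731, -0.002083, -0.022046)
  k3: at (x, y) = (-1.065661, 0.812283), (dx/dtau, dy/dtau) = (-0.125389, 0.112757); Gamma_xxx = 0.171872, Gamma_xxy = 0.933692, Gamma_xyy = 2.027664, Gamma_yxx = 0.034303, Gamma_yxy = -0.357831, Gamma_yyy = 0.896412; k3 = (-0.125389, 0.112757, -0.002080, -0.022055)
  k4: at (x, y) = (-1.075068, 0.820742), (dx/dtau, dy/dtau) = (-0.125544, 0.111102); Gamma_xxx = 0.172839, Gamma_xxy = 0.914584, Gamma_xyy = 2.042362, Gamma_yxx = 0.035858, Gamma_yxy = -0.359489, Gamma_yyy = 0.900621; k4 = (-0.125544, 0.111102, -0.002421, -0.021711)
  Y <- Y + (h/6)(k1 + 2k2 + 2k3 + k4): x = -1.0751, y = 0.8207, dx/dtau = -0.1255, dy/dtau = 0.1111

Answer: x = -1.0751, y = 0.8207, dx/dtau = -0.1255, dy/dtau = 0.1111


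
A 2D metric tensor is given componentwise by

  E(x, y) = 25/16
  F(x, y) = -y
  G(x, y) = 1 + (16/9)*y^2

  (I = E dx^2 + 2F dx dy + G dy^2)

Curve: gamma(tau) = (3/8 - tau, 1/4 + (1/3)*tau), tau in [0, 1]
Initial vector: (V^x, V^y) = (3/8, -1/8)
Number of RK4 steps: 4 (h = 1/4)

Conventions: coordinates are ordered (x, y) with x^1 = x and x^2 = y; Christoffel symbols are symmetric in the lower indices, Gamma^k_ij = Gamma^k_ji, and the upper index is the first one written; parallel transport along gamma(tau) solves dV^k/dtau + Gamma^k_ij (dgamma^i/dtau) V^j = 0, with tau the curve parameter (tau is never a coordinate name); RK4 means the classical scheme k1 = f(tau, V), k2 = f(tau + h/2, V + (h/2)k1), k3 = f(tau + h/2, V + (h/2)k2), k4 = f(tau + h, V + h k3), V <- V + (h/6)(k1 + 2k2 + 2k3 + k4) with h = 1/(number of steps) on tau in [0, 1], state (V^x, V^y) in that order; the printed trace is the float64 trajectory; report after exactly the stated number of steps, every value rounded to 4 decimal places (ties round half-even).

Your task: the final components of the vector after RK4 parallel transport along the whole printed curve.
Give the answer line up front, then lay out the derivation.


Answer: V^x = 0.3540, V^y = -0.1098

gamma'(tau) = (-1, 1/3); f(tau, V)^k = -Gamma^k_ij(gamma(tau)) gamma'^i(tau) V^j; h = 1/4; intermediate values shown to 6 dp
curve data and Christoffel symbols at the stage parameters:
  tau = 0.000000: gamma = (0.375000, 0.250000), gamma' = (-1.000000, 0.333333); Gamma_xxx = 0.000000, Gamma_xxy = 0.000000, Gamma_xyy = -0.597510, Gamma_yxx = 0.000000, Gamma_yxy = 0.000000, Gamma_yyy = 0.265560
  tau = 0.125000: gamma = (0.250000, 0.291667), gamma' = (-1.000000, 0.333333); Gamma_xxx = 0.000000, Gamma_xxy = 0.000000, Gamma_xyy = -0.583521, Gamma_yxx = 0.000000, Gamma_yxy = 0.000000, Gamma_yyy = 0.302566
  tau = 0.250000: gamma = (0.125000, 0.333333), gamma' = (-1.000000, 0.333333); Gamma_xxx = 0.000000, Gamma_xxy = 0.000000, Gamma_xyy = -0.568172, Gamma_yxx = 0.000000, Gamma_yxy = 0.000000, Gamma_yyy = 0.336694
  tau = 0.375000: gamma = (0.000000, 0.375000), gamma' = (-1.000000, 0.333333); Gamma_xxx = 0.000000, Gamma_xxy = 0.000000, Gamma_xyy = -0.551724, Gamma_yxx = 0.000000, Gamma_yxy = 0.000000, Gamma_yyy = 0.367816
  tau = 0.500000: gamma = (-0.125000, 0.416667), gamma' = (-1.000000, 0.333333); Gamma_xxx = 0.000000, Gamma_xxy = 0.000000, Gamma_xyy = -0.534433, Gamma_yxx = 0.000000, Gamma_yxy = 0.000000, Gamma_yyy = 0.395876
  tau = 0.625000: gamma = (-0.250000, 0.458333), gamma' = (-1.000000, 0.333333); Gamma_xxx = 0.000000, Gamma_xxy = 0.000000, Gamma_xyy = -0.516540, Gamma_yxx = 0.000000, Gamma_yxy = 0.000000, Gamma_yyy = 0.420885
  tau = 0.750000: gamma = (-0.375000, 0.500000), gamma' = (-1.000000, 0.333333); Gamma_xxx = 0.000000, Gamma_xxy = 0.000000, Gamma_xyy = -0.498270, Gamma_yxx = 0.000000, Gamma_yxy = 0.000000, Gamma_yyy = 0.442907
  tau = 0.875000: gamma = (-0.500000, 0.541667), gamma' = (-1.000000, 0.333333); Gamma_xxx = 0.000000, Gamma_xxy = 0.000000, Gamma_xyy = -0.479822, Gamma_yxx = 0.000000, Gamma_yxy = 0.000000, Gamma_yyy = 0.462051
  tau = 1.000000: gamma = (-0.625000, 0.583333), gamma' = (-1.000000, 0.333333); Gamma_xxx = 0.000000, Gamma_xxy = 0.000000, Gamma_xyy = -0.461374, Gamma_yxx = 0.000000, Gamma_yxy = 0.000000, Gamma_yyy = 0.478462
step 0: V^x = 0.3750, V^y = -0.1250
step 1: k1 = (-0.024896, 0.011065), k2 = (-0.024044, 0.012467), k3 = (-0.024010, 0.012450), k4 = (-0.023084, 0.013680); V <- V + (h/6)(k1 + 2k2 + 2k3 + k4): V^x = 0.3690, V^y = -0.1219
step 2: k1 = (-0.023085, 0.013680), k2 = (-0.022103, 0.014735), k3 = (-0.022078, 0.014719), k4 = (-0.021059, 0.015599); V <- V + (h/6)(k1 + 2k2 + 2k3 + k4): V^x = 0.3635, V^y = -0.1182
step 3: k1 = (-0.021060, 0.015600), k2 = (-0.020019, 0.016312), k3 = (-0.020004, 0.016299), k4 = (-0.018958, 0.016852); V <- V + (h/6)(k1 + 2k2 + 2k3 + k4): V^x = 0.3585, V^y = -0.1141
step 4: k1 = (-0.018959, 0.016852), k2 = (-0.017920, 0.017256), k3 = (-0.017912, 0.017249), k4 = (-0.016892, 0.017517); V <- V + (h/6)(k1 + 2k2 + 2k3 + k4): V^x = 0.3540, V^y = -0.1098


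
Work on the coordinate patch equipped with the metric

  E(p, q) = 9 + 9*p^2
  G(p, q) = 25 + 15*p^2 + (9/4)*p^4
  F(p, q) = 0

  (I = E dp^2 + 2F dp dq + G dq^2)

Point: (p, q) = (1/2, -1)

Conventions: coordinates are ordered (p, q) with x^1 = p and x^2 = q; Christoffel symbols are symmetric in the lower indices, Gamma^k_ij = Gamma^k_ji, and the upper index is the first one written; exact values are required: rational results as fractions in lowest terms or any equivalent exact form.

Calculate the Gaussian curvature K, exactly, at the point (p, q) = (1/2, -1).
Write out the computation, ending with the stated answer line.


E = 45/4, F = 0, G = 1849/64, EG - F^2 = 83205/256 at the point
E_p = 9, E_q = 0, F_p = 0, F_q = 0, G_p = 129/8, G_q = 0
E_qq = 0, F_pq = 0, G_pp = 147/4
Using the Brioschi determinant formula for K from the metric derivatives:
M1 = [[-E_qq/2 + F_pq - G_pp/2, E_p/2, F_p - E_q/2], [F_q - G_p/2, E, F], [G_q/2, F, G]] = [[-147/8, 9/2, 0], [-129/16, 45/4, 0], [0, 0, 1849/64]]; det M1 = -5042223/1024
M2 = [[0, E_q/2, G_p/2], [E_q/2, E, F], [G_p/2, F, G]] = [[0, 0, 129/16], [0, 45/4, 0], [129/16, 0, 1849/64]]; det M2 = -748845/1024
det M1 - det M2 = -2146689/512; K = -2146689/512 / (83205/256)^2 = -128/3225

Answer: K = -128/3225


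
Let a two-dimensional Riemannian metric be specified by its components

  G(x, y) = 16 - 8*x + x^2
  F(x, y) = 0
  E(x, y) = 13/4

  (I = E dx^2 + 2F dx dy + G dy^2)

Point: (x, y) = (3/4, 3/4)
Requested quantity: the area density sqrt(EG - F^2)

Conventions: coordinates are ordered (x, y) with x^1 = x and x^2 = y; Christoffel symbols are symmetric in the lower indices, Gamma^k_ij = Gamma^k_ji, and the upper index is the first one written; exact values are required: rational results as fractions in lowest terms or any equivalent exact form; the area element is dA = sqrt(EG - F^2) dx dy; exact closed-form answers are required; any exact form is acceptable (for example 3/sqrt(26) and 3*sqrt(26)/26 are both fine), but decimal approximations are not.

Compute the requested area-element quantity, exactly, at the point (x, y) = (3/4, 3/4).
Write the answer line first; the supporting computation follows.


Answer: sqrt(EG - F^2) = 13*sqrt(13)/8

E = 13/4, F = 0, G = 169/16; EG - F^2 = 2197/64


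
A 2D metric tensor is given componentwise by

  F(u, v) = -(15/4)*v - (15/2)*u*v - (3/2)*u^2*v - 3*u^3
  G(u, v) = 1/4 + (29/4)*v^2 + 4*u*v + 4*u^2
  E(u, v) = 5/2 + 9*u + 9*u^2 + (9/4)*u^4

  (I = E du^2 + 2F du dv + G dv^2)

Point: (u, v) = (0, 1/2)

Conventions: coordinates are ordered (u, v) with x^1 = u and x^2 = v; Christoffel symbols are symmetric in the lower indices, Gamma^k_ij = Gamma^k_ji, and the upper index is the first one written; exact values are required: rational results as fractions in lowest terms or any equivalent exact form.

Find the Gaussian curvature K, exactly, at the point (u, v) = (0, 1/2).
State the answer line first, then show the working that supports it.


Answer: K = -9344/11025

E = 5/2, F = -15/8, G = 33/16, EG - F^2 = 105/64 at the point
E_u = 9, E_v = 0, F_u = -15/4, F_v = -15/4, G_u = 2, G_v = 29/4
E_vv = 0, F_uv = -15/2, G_uu = 8
Apply the Brioschi formula K = (det M1 - det M2)/(EG - F^2)^2 over the derivative matrices of E, F, G.
M1 = [[-E_vv/2 + F_uv - G_uu/2, E_u/2, F_u - E_v/2], [F_v - G_u/2, E, F], [G_v/2, F, G]] = [[-23/2, 9/2, -15/4], [-19/4, 5/2, -15/8], [29/8, -15/8, 33/16]]; det M1 = -153/32
M2 = [[0, E_v/2, G_u/2], [E_v/2, E, F], [G_u/2, F, G]] = [[0, 0, 1], [0, 5/2, -15/8], [1, -15/8, 33/16]]; det M2 = -5/2
det M1 - det M2 = -73/32; K = -73/32 / (105/64)^2 = -9344/11025


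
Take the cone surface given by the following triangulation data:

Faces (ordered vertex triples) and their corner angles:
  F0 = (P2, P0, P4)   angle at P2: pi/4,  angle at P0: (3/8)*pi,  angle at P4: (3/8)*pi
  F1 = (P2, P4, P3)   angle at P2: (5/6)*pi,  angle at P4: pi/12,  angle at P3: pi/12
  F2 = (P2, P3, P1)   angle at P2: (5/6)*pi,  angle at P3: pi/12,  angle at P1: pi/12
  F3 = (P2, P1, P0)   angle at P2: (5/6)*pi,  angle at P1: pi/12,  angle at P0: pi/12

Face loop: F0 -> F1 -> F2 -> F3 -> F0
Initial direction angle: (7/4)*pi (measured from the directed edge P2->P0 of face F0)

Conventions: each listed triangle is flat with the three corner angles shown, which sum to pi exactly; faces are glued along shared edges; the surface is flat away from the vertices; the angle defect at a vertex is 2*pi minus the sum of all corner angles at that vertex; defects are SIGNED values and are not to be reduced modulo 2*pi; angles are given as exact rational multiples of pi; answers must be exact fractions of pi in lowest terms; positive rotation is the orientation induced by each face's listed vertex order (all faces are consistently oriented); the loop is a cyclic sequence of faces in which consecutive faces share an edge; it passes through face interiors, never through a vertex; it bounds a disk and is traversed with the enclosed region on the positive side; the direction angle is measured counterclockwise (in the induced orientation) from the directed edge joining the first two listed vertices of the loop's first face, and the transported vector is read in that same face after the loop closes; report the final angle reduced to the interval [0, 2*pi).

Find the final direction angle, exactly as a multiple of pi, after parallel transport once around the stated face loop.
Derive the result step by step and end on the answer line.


enclosed vertex P2: corner angles sum to (11/4)*pi, defect = 2*pi - (11/4)*pi = (-3/4)*pi
transport around the loop rotates by the sum of enclosed defects; add to the initial angle mod 2*pi
final angle = (7/4)*pi - (3/4)*pi = pi (mod 2*pi)

Answer: final direction angle = pi


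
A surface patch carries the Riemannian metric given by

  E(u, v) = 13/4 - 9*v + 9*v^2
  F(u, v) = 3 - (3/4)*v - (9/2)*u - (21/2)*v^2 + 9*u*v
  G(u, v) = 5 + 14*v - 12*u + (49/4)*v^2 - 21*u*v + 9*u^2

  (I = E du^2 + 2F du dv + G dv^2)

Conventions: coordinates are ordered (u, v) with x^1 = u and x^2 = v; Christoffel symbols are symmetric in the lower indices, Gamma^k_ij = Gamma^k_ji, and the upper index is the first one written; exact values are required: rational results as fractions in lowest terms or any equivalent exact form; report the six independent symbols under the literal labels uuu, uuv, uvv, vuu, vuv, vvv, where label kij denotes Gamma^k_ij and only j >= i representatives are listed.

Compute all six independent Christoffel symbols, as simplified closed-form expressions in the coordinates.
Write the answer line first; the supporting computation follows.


Answer: Gamma_uuu = 0, Gamma_uuv = (36*v - 18)/(36*u^2 - 84*u*v - 48*u + 85*v^2 + 20*v + 29), Gamma_uvv = (21 - 42*v)/(36*u^2 - 84*u*v - 48*u + 85*v^2 + 20*v + 29), Gamma_vuu = 0, Gamma_vuv = (36*u - 42*v - 24)/(36*u^2 - 84*u*v - 48*u + 85*v^2 + 20*v + 29), Gamma_vvv = (-42*u + 49*v + 28)/(36*u^2 - 84*u*v - 48*u + 85*v^2 + 20*v + 29)

E = 13/4 - 9*v + 9*v^2; F = 3 - (3/4)*v - (9/2)*u - (21/2)*v^2 + 9*u*v; G = 5 + 14*v - 12*u + (49/4)*v^2 - 21*u*v + 9*u^2
Gamma^k_ij = (1/2) g^{kl} (d_i g_jl + d_j g_il - d_l g_ij), with g^inv = (1/(EG-F^2)) [[G, -F], [-F, E]]
first partials: E_u = 0, E_v = -9 + 18*v, F_u = -9/2 + 9*v, F_v = -3/4 - 21*v + 9*u, G_u = -12 - 21*v + 18*u, G_v = 14 + (49/2)*v - 21*u
D = EG - F^2 = 29/4 + 5*v - 12*u + (85/4)*v^2 - 21*u*v + 9*u^2
expanded: Gamma^u_uu = (G E_u - 2F F_u + F E_v)/(2D), Gamma^u_uv = (G E_v - F G_u)/(2D), Gamma^u_vv = (2G F_v - G G_u - F G_v)/(2D), Gamma^v_uu = (2E F_u - E E_v - F E_u)/(2D), Gamma^v_uv = (E G_u - F E_v)/(2D), Gamma^v_vv = (E G_v - 2F F_v + F G_u)/(2D); substitute and cancel common factors


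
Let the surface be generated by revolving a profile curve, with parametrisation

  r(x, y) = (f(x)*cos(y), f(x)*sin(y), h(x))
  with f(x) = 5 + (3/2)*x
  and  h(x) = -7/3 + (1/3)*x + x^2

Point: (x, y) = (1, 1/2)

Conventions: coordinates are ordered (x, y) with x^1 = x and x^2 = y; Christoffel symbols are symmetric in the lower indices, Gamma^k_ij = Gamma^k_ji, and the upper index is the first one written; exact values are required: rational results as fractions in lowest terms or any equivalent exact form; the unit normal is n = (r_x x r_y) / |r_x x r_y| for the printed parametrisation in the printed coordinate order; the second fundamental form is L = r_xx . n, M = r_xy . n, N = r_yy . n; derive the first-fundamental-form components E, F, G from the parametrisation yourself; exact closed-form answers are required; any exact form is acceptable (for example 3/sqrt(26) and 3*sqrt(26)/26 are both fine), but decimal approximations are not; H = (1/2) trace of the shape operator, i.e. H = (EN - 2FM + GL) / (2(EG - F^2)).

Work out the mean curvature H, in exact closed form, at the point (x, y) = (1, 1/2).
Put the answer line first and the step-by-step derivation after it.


Answer: H = 8090*sqrt(277)/997477

f = 13/2, f' = 3/2, f'' = 0, h' = 7/3, h'' = 2
E = 277/36, F = 0, G = 169/4; answer radicand W^2 = 277/36
unnormalised second-form numerators: l = 3, m = 0, n = 91/6; L = l/sqrt(277/36), and similarly M = m/sqrt(W^2), N = n/sqrt(W^2)
H = (E*n - 2*F*m + G*l) / (2*(EG - F^2)*sqrt(W^2)); E*n - 2*F*m + G*l = 52585/216, EG - F^2 = 46813/144, so H = (4045/10803)/sqrt(277/36)


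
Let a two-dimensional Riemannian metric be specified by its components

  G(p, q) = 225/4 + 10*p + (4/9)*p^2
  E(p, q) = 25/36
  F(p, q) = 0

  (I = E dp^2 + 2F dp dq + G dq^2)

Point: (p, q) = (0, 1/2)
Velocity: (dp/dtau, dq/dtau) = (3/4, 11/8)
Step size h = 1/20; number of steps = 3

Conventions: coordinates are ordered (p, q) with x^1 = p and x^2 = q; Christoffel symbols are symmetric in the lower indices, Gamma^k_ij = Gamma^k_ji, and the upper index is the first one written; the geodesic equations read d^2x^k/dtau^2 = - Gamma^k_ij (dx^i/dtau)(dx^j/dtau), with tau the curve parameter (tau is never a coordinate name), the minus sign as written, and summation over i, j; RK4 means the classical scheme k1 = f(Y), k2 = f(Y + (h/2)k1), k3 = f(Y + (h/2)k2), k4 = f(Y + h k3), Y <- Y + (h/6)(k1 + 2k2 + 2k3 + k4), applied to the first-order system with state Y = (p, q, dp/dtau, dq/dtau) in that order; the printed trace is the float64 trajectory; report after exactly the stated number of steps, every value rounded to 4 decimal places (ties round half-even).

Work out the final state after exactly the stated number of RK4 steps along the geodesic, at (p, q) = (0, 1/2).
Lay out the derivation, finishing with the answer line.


f(Y) = (dp/dtau, dq/dtau, -Gamma^p_ij Y'^i Y'^j, -Gamma^q_ij Y'^i Y'^j) with the Gammas evaluated at the stage position; h = 0.050000; intermediate values shown to 6 dp
step 0: p = 0.0000, q = 0.5000, dp/dtau = 0.7500, dq/dtau = 1.3750
step 1:
  k1: at (p, q) = (0.000000, 0.500000), (dp/dtau, dq/dtau) = (0.750000, 1.375000); Gamma_ppp = 0.000000, Gamma_ppq = 0.000000, Gamma_pqq = -7.200000, Gamma_qpp = 0.000000, Gamma_qpq = 0.088889, Gamma_qqq = 0.000000; k1 = (0.750000, 1.375000, 13.612500, -0.183333)
  k2: at (p, q) = (0.018750, 0.534375), (dp/dtau, dq/dtau) = (1.090313, 1.370417); Gamma_ppp = 0.000000, Gamma_ppq = 0.000000, Gamma_pqq = -7.212000, Gamma_qpp = 0.000000, Gamma_qpq = 0.088741, Gamma_qqq = 0.000000; k2 = (1.090313, 1.370417, 13.544438, -0.265190)
  k3: at (p, q) = (0.027258, 0.534260), (dp/dtau, dq/dtau) = (1.088611, 1.368370); Gamma_ppp = 0.000000, Gamma_ppq = 0.000000, Gamma_pqq = -7.217445, Gamma_qpp = 0.000000, Gamma_qpq = 0.088674, Gamma_qqq = 0.000000; k3 = (1.088611, 1.368370, 13.514212, -0.264182)
  k4: at (p, q) = (0.054431, 0.568419), (dp/dtau, dq/dtau) = (1.425711, 1.361791); Gamma_ppp = 0.000000, Gamma_ppq = 0.000000, Gamma_pqq = -7.234836, Gamma_qpp = 0.000000, Gamma_qpq = 0.088461, Gamma_qqq = 0.000000; k4 = (1.425711, 1.361791, 13.416818, -0.343497)
  Y <- Y + (h/6)(k1 + 2k2 + 2k3 + k4): p = 0.0544, q = 0.5685, dp/dtau = 1.4262, dq/dtau = 1.3618
step 2:
  k1: at (p, q) = (0.054446, 0.568453), (dp/dtau, dq/dtau) = (1.426222, 1.361787); Gamma_ppp = 0.000000, Gamma_ppq = 0.000000, Gamma_pqq = -7.234846, Gamma_qpp = 0.000000, Gamma_qpq = 0.088461, Gamma_qqq = 0.000000; k1 = (1.426222, 1.361787, 13.416757, -0.343619)
  k2: at (p, q) = (0.090102, 0.602498), (dp/dtau, dq/dtau) = (1.761641, 1.353196); Gamma_ppp = 0.000000, Gamma_ppq = 0.000000, Gamma_pqq = -7.257665, Gamma_qpp = 0.000000, Gamma_qpq = 0.088183, Gamma_qqq = 0.000000; k2 = (1.761641, 1.353196, 13.289805, -0.420428)
  k3: at (p, q) = (0.098487, 0.602283), (dp/dtau, dq/dtau) = (1.758467, 1.351276); Gamma_ppp = 0.000000, Gamma_ppq = 0.000000, Gamma_pqq = -7.263032, Gamma_qpp = 0.000000, Gamma_qpq = 0.088117, Gamma_qqq = 0.000000; k3 = (1.758467, 1.351276, 13.261914, -0.418765)
  k4: at (p, q) = (0.142370, 0.636017), (dp/dtau, dq/dtau) = (2.089317, 1.340849); Gamma_ppp = 0.000000, Gamma_ppq = 0.000000, Gamma_pqq = -7.291117, Gamma_qpp = 0.000000, Gamma_qpq = 0.087778, Gamma_qqq = 0.000000; k4 = (2.089317, 1.340849, 13.108517, -0.491813)
  Y <- Y + (h/6)(k1 + 2k2 + 2k3 + k4): p = 0.1424, q = 0.6360, dp/dtau = 2.0898, dq/dtau = 1.3408
step 3:
  k1: at (p, q) = (0.142411, 0.636050), (dp/dtau, dq/dtau) = (2.089794, 1.340838); Gamma_ppp = 0.000000, Gamma_ppq = 0.000000, Gamma_pqq = -7.291143, Gamma_qpp = 0.000000, Gamma_qpq = 0.087778, Gamma_qqq = 0.000000; k1 = (2.089794, 1.340838, 13.108364, -0.491920)
  k2: at (p, q) = (0.194656, 0.669571), (dp/dtau, dq/dtau) = (2.417503, 1.328540); Gamma_ppp = 0.000000, Gamma_ppq = 0.000000, Gamma_pqq = -7.324580, Gamma_qpp = 0.000000, Gamma_qpq = 0.087377, Gamma_qqq = 0.000000; k2 = (2.417503, 1.328540, 12.928027, -0.561267)
  k3: at (p, q) = (0.202849, 0.669263), (dp/dtau, dq/dtau) = (2.412995, 1.326807); Gamma_ppp = 0.000000, Gamma_ppq = 0.000000, Gamma_pqq = -7.329823, Gamma_qpp = 0.000000, Gamma_qpq = 0.087315, Gamma_qqq = 0.000000; k3 = (2.412995, 1.326807, 12.903539, -0.559089)
  k4: at (p, q) = (0.263061, 0.702390), (dp/dtau, dq/dtau) = (2.734971, 1.312884); Gamma_ppp = 0.000000, Gamma_ppq = 0.000000, Gamma_pqq = -7.368359, Gamma_qpp = 0.000000, Gamma_qpq = 0.086858, Gamma_qqq = 0.000000; k4 = (2.734971, 1.312884, 12.700577, -0.623761)
  Y <- Y + (h/6)(k1 + 2k2 + 2k3 + k4): p = 0.2631, q = 0.7024, dp/dtau = 2.7354, dq/dtau = 1.3129

Answer: p = 0.2631, q = 0.7024, dp/dtau = 2.7354, dq/dtau = 1.3129


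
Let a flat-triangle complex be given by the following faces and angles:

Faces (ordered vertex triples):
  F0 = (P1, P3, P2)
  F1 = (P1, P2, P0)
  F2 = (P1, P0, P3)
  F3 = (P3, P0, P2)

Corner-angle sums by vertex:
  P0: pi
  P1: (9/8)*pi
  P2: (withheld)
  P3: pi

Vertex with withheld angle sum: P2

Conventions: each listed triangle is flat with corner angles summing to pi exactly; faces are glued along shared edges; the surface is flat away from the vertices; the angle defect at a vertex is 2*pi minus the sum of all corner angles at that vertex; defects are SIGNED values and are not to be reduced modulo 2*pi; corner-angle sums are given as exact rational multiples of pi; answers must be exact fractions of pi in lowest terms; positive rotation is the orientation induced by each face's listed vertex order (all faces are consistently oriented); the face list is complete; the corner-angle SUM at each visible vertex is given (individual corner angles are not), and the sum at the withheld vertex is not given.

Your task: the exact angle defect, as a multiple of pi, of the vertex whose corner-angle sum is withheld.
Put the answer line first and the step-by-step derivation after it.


Answer: defect(P2) = (9/8)*pi

V = 4, E = 6, F = 4; chi = V - E + F = 2
Gauss-Bonnet: total defect = 2*pi*chi = 4*pi; visible defects sum to (23/8)*pi


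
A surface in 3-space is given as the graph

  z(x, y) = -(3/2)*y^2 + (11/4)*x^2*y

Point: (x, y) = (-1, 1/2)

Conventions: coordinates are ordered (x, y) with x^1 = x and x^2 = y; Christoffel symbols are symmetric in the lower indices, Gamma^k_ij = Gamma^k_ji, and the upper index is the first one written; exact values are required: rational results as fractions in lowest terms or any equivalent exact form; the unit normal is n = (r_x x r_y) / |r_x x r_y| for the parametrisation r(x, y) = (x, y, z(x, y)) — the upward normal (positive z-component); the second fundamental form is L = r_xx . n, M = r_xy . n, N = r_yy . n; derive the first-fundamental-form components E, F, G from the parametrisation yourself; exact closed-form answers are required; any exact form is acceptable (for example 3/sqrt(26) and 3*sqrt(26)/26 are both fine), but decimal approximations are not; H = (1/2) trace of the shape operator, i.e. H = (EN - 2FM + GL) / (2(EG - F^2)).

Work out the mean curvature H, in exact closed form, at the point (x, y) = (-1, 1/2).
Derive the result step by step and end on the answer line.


z_x = -11/4, z_y = 5/4, z_xx = 11/4, z_xy = -11/2, z_yy = -3
E = 137/16, F = -55/16, G = 41/16; answer radicand W^2 = 81/8
unnormalised second-form numerators: l = 11/4, m = -11/2, n = -3; L = l/sqrt(81/8), and similarly M = m/sqrt(W^2), N = n/sqrt(W^2)
H = (E*n - 2*F*m + G*l) / (2*(EG - F^2)*sqrt(W^2)); E*n - 2*F*m + G*l = -3613/64, EG - F^2 = 81/8, so H = (-3613/1296)/sqrt(81/8)

Answer: H = -3613*sqrt(2)/5832


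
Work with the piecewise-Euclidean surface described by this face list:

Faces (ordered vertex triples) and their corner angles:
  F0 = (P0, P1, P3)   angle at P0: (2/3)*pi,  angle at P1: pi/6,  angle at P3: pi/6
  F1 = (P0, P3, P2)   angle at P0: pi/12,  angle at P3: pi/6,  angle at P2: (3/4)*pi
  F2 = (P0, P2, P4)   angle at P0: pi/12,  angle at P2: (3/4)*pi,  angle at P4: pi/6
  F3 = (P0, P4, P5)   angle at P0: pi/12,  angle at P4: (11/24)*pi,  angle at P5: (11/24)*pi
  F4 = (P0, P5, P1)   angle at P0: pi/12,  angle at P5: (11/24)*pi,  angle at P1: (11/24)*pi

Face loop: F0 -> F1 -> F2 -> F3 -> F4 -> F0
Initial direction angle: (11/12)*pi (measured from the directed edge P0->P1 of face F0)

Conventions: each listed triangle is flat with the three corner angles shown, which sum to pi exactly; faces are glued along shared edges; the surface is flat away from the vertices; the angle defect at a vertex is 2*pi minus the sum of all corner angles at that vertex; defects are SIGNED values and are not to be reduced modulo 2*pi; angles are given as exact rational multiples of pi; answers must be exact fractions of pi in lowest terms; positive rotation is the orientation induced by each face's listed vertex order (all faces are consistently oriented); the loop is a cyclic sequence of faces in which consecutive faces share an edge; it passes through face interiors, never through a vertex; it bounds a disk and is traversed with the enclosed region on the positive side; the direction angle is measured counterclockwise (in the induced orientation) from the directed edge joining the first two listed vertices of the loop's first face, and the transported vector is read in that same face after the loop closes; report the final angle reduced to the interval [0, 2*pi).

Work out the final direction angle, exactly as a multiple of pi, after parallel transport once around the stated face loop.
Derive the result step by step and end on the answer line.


enclosed vertex P0: corner angles sum to pi, defect = 2*pi - pi = pi
the rotation equals the total enclosed defect, so the final angle is initial + defects (mod 2*pi)
final angle = (11/12)*pi + pi = (23/12)*pi (mod 2*pi)

Answer: final direction angle = (23/12)*pi
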